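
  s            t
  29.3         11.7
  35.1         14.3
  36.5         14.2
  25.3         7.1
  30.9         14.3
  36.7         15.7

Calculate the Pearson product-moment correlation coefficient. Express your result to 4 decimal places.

0.8966

n = 6, Σs = 193.8, Σt = 77.3, Σs² = 6364.54, Σt² = 1044.41, Σst = 2560.73
nΣst − ΣsΣt = 15364.38 − 14980.74 = 383.64
nΣs² − (Σs)² = 38187.24 − 37558.44 = 628.8; nΣt² − (Σt)² = 6266.46 − 5975.29 = 291.17
r = 383.64 / √(628.8 × 291.17) = 383.64 / 427.8875 ≈ 0.8966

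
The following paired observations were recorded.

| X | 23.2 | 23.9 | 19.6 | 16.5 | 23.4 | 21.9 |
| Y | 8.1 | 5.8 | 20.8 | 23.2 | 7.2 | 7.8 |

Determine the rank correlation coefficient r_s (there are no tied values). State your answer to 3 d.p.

Rank X: 4, 6, 2, 1, 5, 3
Rank Y: 4, 1, 5, 6, 2, 3
d = rank(X) − rank(Y): 0, 5, -3, -5, 3, 0; Σd² = 68
ρ = 1 − 6Σd² / [n(n²−1)] = 1 − 6×68 / (6×35) = 1 − 408/210 ≈ -0.943

-0.943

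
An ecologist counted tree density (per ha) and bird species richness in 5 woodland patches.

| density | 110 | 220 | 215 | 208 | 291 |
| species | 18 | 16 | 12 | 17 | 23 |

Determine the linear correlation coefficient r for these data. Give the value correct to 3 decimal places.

n = 5, Σx = 1044, Σy = 86, Σx² = 234670, Σy² = 1542, Σxy = 18309
nΣxy − ΣxΣy = 91545 − 89784 = 1761
nΣx² − (Σx)² = 1173350 − 1089936 = 83414; nΣy² − (Σy)² = 7710 − 7396 = 314
r = 1761 / √(83414 × 314) = 1761 / 5117.8116 ≈ 0.344

0.344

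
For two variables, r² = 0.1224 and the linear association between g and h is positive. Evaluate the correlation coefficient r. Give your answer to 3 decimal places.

0.350

|r| = √0.1224 = 0.350
The association is positive, so r = 0.350.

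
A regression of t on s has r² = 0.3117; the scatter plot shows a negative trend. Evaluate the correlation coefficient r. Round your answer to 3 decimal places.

|r| = √0.3117 = 0.558
The association is negative, so r = −0.558.

-0.558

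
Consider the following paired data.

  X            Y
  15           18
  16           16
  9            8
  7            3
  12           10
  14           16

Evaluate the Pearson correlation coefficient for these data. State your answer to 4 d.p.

n = 6, ΣX = 73, ΣY = 71, ΣX² = 951, ΣY² = 1009, ΣXY = 963
nΣXY − ΣXΣY = 5778 − 5183 = 595
nΣX² − (ΣX)² = 5706 − 5329 = 377; nΣY² − (ΣY)² = 6054 − 5041 = 1013
r = 595 / √(377 × 1013) = 595 / 617.9814 ≈ 0.9628

0.9628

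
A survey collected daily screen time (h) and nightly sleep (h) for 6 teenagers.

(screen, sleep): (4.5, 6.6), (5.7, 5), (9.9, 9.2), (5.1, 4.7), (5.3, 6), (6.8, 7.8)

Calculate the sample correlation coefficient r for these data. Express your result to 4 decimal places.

0.8193

n = 6, Σx = 37.3, Σy = 39.3, Σx² = 251.09, Σy² = 272.13, Σxy = 258.09
nΣxy − ΣxΣy = 1548.54 − 1465.89 = 82.65
nΣx² − (Σx)² = 1506.54 − 1391.29 = 115.25; nΣy² − (Σy)² = 1632.78 − 1544.49 = 88.29
r = 82.65 / √(115.25 × 88.29) = 82.65 / 100.8733 ≈ 0.8193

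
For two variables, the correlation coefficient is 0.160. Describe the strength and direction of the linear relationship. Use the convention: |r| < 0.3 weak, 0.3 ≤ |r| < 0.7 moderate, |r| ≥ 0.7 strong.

weak positive

r = 0.160 > 0 so the relationship is positive.
|r| = 0.160, which falls in the weak range.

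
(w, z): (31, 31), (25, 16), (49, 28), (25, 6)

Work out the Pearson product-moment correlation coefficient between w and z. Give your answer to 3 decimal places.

0.639

n = 4, Σw = 130, Σz = 81, Σw² = 4612, Σz² = 2037, Σwz = 2883
nΣwz − ΣwΣz = 11532 − 10530 = 1002
nΣw² − (Σw)² = 18448 − 16900 = 1548; nΣz² − (Σz)² = 8148 − 6561 = 1587
r = 1002 / √(1548 × 1587) = 1002 / 1567.3787 ≈ 0.639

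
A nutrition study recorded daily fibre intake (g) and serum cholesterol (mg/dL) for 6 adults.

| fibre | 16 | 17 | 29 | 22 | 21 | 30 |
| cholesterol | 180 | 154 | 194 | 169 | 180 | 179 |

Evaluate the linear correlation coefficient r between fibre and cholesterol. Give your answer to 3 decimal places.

0.588

n = 6, Σx = 135, Σy = 1056, Σx² = 3211, Σy² = 186754, Σxy = 23992
nΣxy − ΣxΣy = 143952 − 142560 = 1392
nΣx² − (Σx)² = 19266 − 18225 = 1041; nΣy² − (Σy)² = 1120524 − 1115136 = 5388
r = 1392 / √(1041 × 5388) = 1392 / 2368.3133 ≈ 0.588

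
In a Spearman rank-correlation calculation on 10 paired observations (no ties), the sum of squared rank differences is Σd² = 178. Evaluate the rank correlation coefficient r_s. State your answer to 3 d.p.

ρ = 1 − 6Σd² / [n(n²−1)] = 1 − 6×178 / (10×99)
  = 1 − 1068/990 = 1 − 1.0788 ≈ -0.079

-0.079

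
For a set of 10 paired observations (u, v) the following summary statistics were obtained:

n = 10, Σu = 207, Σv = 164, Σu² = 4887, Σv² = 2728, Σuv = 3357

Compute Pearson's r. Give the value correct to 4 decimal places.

-0.2486

r = (nΣuv − ΣuΣv) / √[(nΣu² − (Σu)²)(nΣv² − (Σv)²)]
Numerator: 10×3357 − 207×164 = -378
Denominator: √[(48870 − 42849)(27280 − 26896)] = √[6021 × 384] = 1520.5473
r = -378 / 1520.5473 ≈ -0.2486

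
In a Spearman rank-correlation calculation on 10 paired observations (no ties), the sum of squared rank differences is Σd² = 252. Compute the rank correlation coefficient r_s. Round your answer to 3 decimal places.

-0.527

ρ = 1 − 6Σd² / [n(n²−1)] = 1 − 6×252 / (10×99)
  = 1 − 1512/990 = 1 − 1.5273 ≈ -0.527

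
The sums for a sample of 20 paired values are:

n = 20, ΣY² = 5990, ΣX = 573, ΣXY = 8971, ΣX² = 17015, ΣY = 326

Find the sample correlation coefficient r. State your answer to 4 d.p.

-0.5799

r = (nΣXY − ΣXΣY) / √[(nΣX² − (ΣX)²)(nΣY² − (ΣY)²)]
Numerator: 20×8971 − 573×326 = -7378
Denominator: √[(340300 − 328329)(119800 − 106276)] = √[11971 × 13524] = 12723.8282
r = -7378 / 12723.8282 ≈ -0.5799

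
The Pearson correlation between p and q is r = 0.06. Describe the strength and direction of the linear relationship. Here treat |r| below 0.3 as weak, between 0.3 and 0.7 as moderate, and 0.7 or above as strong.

weak positive

r = 0.06 > 0 so the relationship is positive.
|r| = 0.06, which falls in the weak range.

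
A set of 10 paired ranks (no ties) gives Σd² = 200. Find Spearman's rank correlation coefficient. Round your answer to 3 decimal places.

ρ = 1 − 6Σd² / [n(n²−1)] = 1 − 6×200 / (10×99)
  = 1 − 1200/990 = 1 − 1.2121 ≈ -0.212

-0.212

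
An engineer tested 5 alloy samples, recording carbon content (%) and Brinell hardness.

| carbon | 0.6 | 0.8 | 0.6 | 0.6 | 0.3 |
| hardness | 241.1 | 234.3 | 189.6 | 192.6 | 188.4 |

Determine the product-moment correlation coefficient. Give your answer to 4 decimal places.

n = 5, Σx = 2.9, Σy = 1046, Σx² = 1.81, Σy² = 221563.18, Σxy = 617.94
nΣxy − ΣxΣy = 3089.7 − 3033.4 = 56.3
nΣx² − (Σx)² = 9.05 − 8.41 = 0.64; nΣy² − (Σy)² = 1107815.9 − 1094116 = 13699.9
r = 56.3 / √(0.64 × 13699.9) = 56.3 / 93.6373 ≈ 0.6013

0.6013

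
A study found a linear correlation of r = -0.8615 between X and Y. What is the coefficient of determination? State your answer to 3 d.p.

r² = (-0.8615)² = 0.742

0.742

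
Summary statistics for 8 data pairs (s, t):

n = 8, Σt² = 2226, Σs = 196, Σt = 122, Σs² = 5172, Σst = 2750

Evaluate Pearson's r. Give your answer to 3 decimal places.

-0.650

r = (nΣst − ΣsΣt) / √[(nΣs² − (Σs)²)(nΣt² − (Σt)²)]
Numerator: 8×2750 − 196×122 = -1912
Denominator: √[(41376 − 38416)(17808 − 14884)] = √[2960 × 2924] = 2941.9449
r = -1912 / 2941.9449 ≈ -0.650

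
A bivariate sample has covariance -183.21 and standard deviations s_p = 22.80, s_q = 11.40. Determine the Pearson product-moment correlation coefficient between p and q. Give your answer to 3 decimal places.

r = Cov(p,q) / (s_p · s_q) = -183.21 / (22.80 × 11.40)
  = -183.21 / 259.9200 ≈ -0.705

-0.705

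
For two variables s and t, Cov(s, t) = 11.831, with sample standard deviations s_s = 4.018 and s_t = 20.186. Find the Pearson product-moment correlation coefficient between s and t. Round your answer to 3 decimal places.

r = Cov(s,t) / (s_s · s_t) = 11.831 / (4.018 × 20.186)
  = 11.831 / 81.1073 ≈ 0.146

0.146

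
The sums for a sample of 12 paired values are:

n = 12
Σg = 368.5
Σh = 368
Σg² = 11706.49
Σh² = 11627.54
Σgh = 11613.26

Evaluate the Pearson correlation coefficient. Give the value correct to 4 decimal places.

0.8551

r = (nΣgh − ΣgΣh) / √[(nΣg² − (Σg)²)(nΣh² − (Σh)²)]
Numerator: 12×11613.26 − 368.5×368 = 3751.12
Denominator: √[(140477.88 − 135792.25)(139530.48 − 135424)] = √[4685.63 × 4106.48] = 4386.5073
r = 3751.12 / 4386.5073 ≈ 0.8551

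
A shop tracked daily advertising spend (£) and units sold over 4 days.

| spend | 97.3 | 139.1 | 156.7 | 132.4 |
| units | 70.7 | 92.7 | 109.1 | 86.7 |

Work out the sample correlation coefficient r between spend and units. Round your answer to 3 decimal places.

0.977

n = 4, Σx = 525.5, Σy = 359.2, Σx² = 70900.75, Σy² = 33011.48, Σxy = 48348.73
nΣxy − ΣxΣy = 193394.92 − 188759.6 = 4635.32
nΣx² − (Σx)² = 283603 − 276150.25 = 7452.75; nΣy² − (Σy)² = 132045.92 − 129024.64 = 3021.28
r = 4635.32 / √(7452.75 × 3021.28) = 4635.32 / 4745.1917 ≈ 0.977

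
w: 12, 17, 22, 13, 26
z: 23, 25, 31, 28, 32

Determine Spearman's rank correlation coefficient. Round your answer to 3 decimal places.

0.900

Rank w: 1, 3, 4, 2, 5
Rank z: 1, 2, 4, 3, 5
d = rank(w) − rank(z): 0, 1, 0, -1, 0; Σd² = 2
ρ = 1 − 6Σd² / [n(n²−1)] = 1 − 6×2 / (5×24) = 1 − 12/120 ≈ 0.900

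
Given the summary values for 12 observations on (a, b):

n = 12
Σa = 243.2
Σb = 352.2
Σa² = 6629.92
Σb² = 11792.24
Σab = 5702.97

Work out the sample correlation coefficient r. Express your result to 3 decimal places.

r = (nΣab − ΣaΣb) / √[(nΣa² − (Σa)²)(nΣb² − (Σb)²)]
Numerator: 12×5702.97 − 243.2×352.2 = -17219.4
Denominator: √[(79559.04 − 59146.24)(141506.88 − 124044.84)] = √[20412.8 × 17462.04] = 18879.8604
r = -17219.4 / 18879.8604 ≈ -0.912

-0.912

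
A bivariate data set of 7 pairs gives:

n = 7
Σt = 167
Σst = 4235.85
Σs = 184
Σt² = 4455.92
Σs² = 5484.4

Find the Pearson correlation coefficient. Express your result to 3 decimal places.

-0.278

r = (nΣst − ΣsΣt) / √[(nΣs² − (Σs)²)(nΣt² − (Σt)²)]
Numerator: 7×4235.85 − 184×167 = -1077.05
Denominator: √[(38390.8 − 33856)(31191.44 − 27889)] = √[4534.8 × 3302.44] = 3869.8714
r = -1077.05 / 3869.8714 ≈ -0.278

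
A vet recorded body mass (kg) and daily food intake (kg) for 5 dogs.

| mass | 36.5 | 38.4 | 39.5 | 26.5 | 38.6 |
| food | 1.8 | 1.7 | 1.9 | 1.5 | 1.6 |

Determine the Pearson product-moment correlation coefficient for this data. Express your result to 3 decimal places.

n = 5, Σx = 179.5, Σy = 8.5, Σx² = 6559.27, Σy² = 14.55, Σxy = 307.54
nΣxy − ΣxΣy = 1537.7 − 1525.75 = 11.95
nΣx² − (Σx)² = 32796.35 − 32220.25 = 576.1; nΣy² − (Σy)² = 72.75 − 72.25 = 0.5
r = 11.95 / √(576.1 × 0.5) = 11.95 / 16.9720 ≈ 0.704

0.704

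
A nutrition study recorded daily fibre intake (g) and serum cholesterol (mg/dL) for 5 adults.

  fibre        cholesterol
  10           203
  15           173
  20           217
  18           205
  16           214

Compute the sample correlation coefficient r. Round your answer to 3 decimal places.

n = 5, Σx = 79, Σy = 1012, Σx² = 1305, Σy² = 206048, Σxy = 16079
nΣxy − ΣxΣy = 80395 − 79948 = 447
nΣx² − (Σx)² = 6525 − 6241 = 284; nΣy² − (Σy)² = 1030240 − 1024144 = 6096
r = 447 / √(284 × 6096) = 447 / 1315.7751 ≈ 0.340

0.340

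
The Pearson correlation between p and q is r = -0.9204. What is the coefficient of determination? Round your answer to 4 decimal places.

0.8471

r² = (-0.9204)² = 0.8471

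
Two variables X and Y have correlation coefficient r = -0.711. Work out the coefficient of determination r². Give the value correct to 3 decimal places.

r² = (-0.711)² = 0.506

0.506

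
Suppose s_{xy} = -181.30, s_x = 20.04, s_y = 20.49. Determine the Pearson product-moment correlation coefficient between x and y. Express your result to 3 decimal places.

-0.442

r = Cov(x,y) / (s_x · s_y) = -181.30 / (20.04 × 20.49)
  = -181.30 / 410.6196 ≈ -0.442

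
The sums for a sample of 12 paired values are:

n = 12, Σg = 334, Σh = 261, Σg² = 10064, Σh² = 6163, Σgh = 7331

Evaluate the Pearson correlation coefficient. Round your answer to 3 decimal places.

0.109

r = (nΣgh − ΣgΣh) / √[(nΣg² − (Σg)²)(nΣh² − (Σh)²)]
Numerator: 12×7331 − 334×261 = 798
Denominator: √[(120768 − 111556)(73956 − 68121)] = √[9212 × 5835] = 7331.5769
r = 798 / 7331.5769 ≈ 0.109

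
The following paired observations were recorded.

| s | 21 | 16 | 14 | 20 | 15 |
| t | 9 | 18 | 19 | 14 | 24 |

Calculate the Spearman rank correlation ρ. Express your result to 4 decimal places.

-0.9000

Rank s: 5, 3, 1, 4, 2
Rank t: 1, 3, 4, 2, 5
d = rank(s) − rank(t): 4, 0, -3, 2, -3; Σd² = 38
ρ = 1 − 6Σd² / [n(n²−1)] = 1 − 6×38 / (5×24) = 1 − 228/120 ≈ -0.9000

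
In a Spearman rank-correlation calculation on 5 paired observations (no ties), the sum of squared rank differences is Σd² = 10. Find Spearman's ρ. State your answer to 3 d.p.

0.500

ρ = 1 − 6Σd² / [n(n²−1)] = 1 − 6×10 / (5×24)
  = 1 − 60/120 = 1 − 0.5000 ≈ 0.500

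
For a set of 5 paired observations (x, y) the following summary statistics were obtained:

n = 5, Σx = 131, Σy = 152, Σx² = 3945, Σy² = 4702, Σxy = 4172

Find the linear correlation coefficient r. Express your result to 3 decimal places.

r = (nΣxy − ΣxΣy) / √[(nΣx² − (Σx)²)(nΣy² − (Σy)²)]
Numerator: 5×4172 − 131×152 = 948
Denominator: √[(19725 − 17161)(23510 − 23104)] = √[2564 × 406] = 1020.2862
r = 948 / 1020.2862 ≈ 0.929

0.929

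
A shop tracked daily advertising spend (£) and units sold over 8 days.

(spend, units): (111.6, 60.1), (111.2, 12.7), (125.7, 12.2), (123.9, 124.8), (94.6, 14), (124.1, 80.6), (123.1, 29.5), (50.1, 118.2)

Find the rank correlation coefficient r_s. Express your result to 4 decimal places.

Rank spend: 4, 3, 8, 6, 2, 7, 5, 1
Rank units: 5, 2, 1, 8, 3, 6, 4, 7
d = rank(spend) − rank(units): -1, 1, 7, -2, -1, 1, 1, -6; Σd² = 94
ρ = 1 − 6Σd² / [n(n²−1)] = 1 − 6×94 / (8×63) = 1 − 564/504 ≈ -0.1190

-0.1190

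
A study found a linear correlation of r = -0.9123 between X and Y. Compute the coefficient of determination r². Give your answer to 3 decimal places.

r² = (-0.9123)² = 0.832

0.832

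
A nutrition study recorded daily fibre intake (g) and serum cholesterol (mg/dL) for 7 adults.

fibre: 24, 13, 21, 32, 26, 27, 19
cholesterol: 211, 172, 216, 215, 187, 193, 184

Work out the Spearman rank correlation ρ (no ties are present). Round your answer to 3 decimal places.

0.536

Rank fibre: 4, 1, 3, 7, 5, 6, 2
Rank cholesterol: 5, 1, 7, 6, 3, 4, 2
d = rank(fibre) − rank(cholesterol): -1, 0, -4, 1, 2, 2, 0; Σd² = 26
ρ = 1 − 6Σd² / [n(n²−1)] = 1 − 6×26 / (7×48) = 1 − 156/336 ≈ 0.536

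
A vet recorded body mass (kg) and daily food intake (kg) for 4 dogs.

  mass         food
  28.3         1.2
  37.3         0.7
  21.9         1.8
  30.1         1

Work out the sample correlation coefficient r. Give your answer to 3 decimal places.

-0.973

n = 4, Σx = 117.6, Σy = 4.7, Σx² = 3577.8, Σy² = 6.17, Σxy = 129.59
nΣxy − ΣxΣy = 518.36 − 552.72 = -34.36
nΣx² − (Σx)² = 14311.2 − 13829.76 = 481.44; nΣy² − (Σy)² = 24.68 − 22.09 = 2.59
r = -34.36 / √(481.44 × 2.59) = -34.36 / 35.3119 ≈ -0.973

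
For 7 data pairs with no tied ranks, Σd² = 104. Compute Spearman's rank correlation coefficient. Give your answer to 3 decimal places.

-0.857

ρ = 1 − 6Σd² / [n(n²−1)] = 1 − 6×104 / (7×48)
  = 1 − 624/336 = 1 − 1.8571 ≈ -0.857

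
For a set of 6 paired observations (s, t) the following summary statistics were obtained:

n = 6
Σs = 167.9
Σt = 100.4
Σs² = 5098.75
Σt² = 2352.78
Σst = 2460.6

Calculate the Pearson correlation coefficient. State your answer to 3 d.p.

-0.672

r = (nΣst − ΣsΣt) / √[(nΣs² − (Σs)²)(nΣt² − (Σt)²)]
Numerator: 6×2460.6 − 167.9×100.4 = -2093.56
Denominator: √[(30592.5 − 28190.41)(14116.68 − 10080.16)] = √[2402.09 × 4036.52] = 3113.8536
r = -2093.56 / 3113.8536 ≈ -0.672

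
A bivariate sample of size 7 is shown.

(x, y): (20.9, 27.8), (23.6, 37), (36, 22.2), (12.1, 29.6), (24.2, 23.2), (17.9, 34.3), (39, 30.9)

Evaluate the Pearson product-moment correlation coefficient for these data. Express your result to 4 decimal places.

n = 7, Σx = 173.7, Σy = 205, Σx² = 4863.23, Σy² = 6180.38, Σxy = 4992.09
nΣxy − ΣxΣy = 34944.63 − 35608.5 = -663.87
nΣx² − (Σx)² = 34042.61 − 30171.69 = 3870.92; nΣy² − (Σy)² = 43262.66 − 42025 = 1237.66
r = -663.87 / √(3870.92 × 1237.66) = -663.87 / 2188.8085 ≈ -0.3033

-0.3033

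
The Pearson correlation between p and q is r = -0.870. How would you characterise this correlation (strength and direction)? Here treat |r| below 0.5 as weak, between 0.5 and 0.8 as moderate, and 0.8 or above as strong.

strong negative

r = -0.870 < 0 so the relationship is negative.
|r| = 0.870, which falls in the strong range.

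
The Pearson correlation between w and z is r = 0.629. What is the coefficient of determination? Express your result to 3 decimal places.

0.396

r² = (0.629)² = 0.396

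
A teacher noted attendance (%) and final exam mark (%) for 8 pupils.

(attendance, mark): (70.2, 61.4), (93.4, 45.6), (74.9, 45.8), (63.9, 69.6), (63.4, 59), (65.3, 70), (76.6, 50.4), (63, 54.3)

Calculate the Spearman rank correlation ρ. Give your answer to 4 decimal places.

-0.5714

Rank attendance: 5, 8, 6, 3, 2, 4, 7, 1
Rank mark: 6, 1, 2, 7, 5, 8, 3, 4
d = rank(attendance) − rank(mark): -1, 7, 4, -4, -3, -4, 4, -3; Σd² = 132
ρ = 1 − 6Σd² / [n(n²−1)] = 1 − 6×132 / (8×63) = 1 − 792/504 ≈ -0.5714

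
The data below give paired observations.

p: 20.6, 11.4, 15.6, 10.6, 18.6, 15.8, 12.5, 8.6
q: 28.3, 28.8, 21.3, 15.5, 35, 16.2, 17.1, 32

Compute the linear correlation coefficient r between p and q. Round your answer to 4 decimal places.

n = 8, Σp = 113.7, Σq = 194.2, Σp² = 1735.85, Σq² = 5128.12, Σpq = 2803.79
nΣpq − ΣpΣq = 22430.32 − 22080.54 = 349.78
nΣp² − (Σp)² = 13886.8 − 12927.69 = 959.11; nΣq² − (Σq)² = 41024.96 − 37713.64 = 3311.32
r = 349.78 / √(959.11 × 3311.32) = 349.78 / 1782.1111 ≈ 0.1963

0.1963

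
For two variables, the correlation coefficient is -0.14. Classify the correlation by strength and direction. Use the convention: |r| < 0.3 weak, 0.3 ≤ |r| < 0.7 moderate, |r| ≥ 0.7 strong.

weak negative

r = -0.14 < 0 so the relationship is negative.
|r| = 0.14, which falls in the weak range.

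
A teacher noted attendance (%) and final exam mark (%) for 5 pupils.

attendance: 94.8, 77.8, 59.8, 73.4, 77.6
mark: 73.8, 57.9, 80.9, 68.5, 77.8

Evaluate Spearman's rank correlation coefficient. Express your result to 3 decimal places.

Rank attendance: 5, 4, 1, 2, 3
Rank mark: 3, 1, 5, 2, 4
d = rank(attendance) − rank(mark): 2, 3, -4, 0, -1; Σd² = 30
ρ = 1 − 6Σd² / [n(n²−1)] = 1 − 6×30 / (5×24) = 1 − 180/120 ≈ -0.500

-0.500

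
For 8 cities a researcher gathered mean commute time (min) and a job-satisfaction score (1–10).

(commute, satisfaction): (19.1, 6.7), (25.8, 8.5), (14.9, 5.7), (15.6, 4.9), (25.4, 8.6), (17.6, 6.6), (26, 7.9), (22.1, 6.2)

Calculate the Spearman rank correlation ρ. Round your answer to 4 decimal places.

0.8095

Rank commute: 4, 7, 1, 2, 6, 3, 8, 5
Rank satisfaction: 5, 7, 2, 1, 8, 4, 6, 3
d = rank(commute) − rank(satisfaction): -1, 0, -1, 1, -2, -1, 2, 2; Σd² = 16
ρ = 1 − 6Σd² / [n(n²−1)] = 1 − 6×16 / (8×63) = 1 − 96/504 ≈ 0.8095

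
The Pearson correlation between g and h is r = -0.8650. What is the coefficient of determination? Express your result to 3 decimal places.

0.748

r² = (-0.8650)² = 0.748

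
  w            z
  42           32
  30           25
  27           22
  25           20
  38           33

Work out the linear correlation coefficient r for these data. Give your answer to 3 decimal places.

0.966

n = 5, Σw = 162, Σz = 132, Σw² = 5462, Σz² = 3622, Σwz = 4442
nΣwz − ΣwΣz = 22210 − 21384 = 826
nΣw² − (Σw)² = 27310 − 26244 = 1066; nΣz² − (Σz)² = 18110 − 17424 = 686
r = 826 / √(1066 × 686) = 826 / 855.1468 ≈ 0.966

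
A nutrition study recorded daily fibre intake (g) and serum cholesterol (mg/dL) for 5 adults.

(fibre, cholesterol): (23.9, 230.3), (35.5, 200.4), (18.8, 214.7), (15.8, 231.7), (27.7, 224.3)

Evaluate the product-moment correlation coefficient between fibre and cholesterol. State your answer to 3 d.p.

n = 5, Σx = 121.7, Σy = 1101.4, Σx² = 3201.83, Σy² = 243289.72, Σxy = 26528.7
nΣxy − ΣxΣy = 132643.5 − 134040.38 = -1396.88
nΣx² − (Σx)² = 16009.15 − 14810.89 = 1198.26; nΣy² − (Σy)² = 1216448.6 − 1213081.96 = 3366.64
r = -1396.88 / √(1198.26 × 3366.64) = -1396.88 / 2008.5094 ≈ -0.695

-0.695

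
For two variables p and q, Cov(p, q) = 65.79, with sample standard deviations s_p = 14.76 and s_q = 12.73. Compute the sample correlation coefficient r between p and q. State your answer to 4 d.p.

0.3501

r = Cov(p,q) / (s_p · s_q) = 65.79 / (14.76 × 12.73)
  = 65.79 / 187.8948 ≈ 0.3501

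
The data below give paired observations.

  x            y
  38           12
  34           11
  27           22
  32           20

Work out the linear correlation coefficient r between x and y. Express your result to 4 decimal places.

n = 4, Σx = 131, Σy = 65, Σx² = 4353, Σy² = 1149, Σxy = 2064
nΣxy − ΣxΣy = 8256 − 8515 = -259
nΣx² − (Σx)² = 17412 − 17161 = 251; nΣy² − (Σy)² = 4596 − 4225 = 371
r = -259 / √(251 × 371) = -259 / 305.1573 ≈ -0.8487

-0.8487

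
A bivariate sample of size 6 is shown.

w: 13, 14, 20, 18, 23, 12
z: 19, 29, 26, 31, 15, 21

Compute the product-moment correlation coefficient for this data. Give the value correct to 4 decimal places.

n = 6, Σw = 100, Σz = 141, Σw² = 1762, Σz² = 3505, Σwz = 2328
nΣwz − ΣwΣz = 13968 − 14100 = -132
nΣw² − (Σw)² = 10572 − 10000 = 572; nΣz² − (Σz)² = 21030 − 19881 = 1149
r = -132 / √(572 × 1149) = -132 / 810.6960 ≈ -0.1628

-0.1628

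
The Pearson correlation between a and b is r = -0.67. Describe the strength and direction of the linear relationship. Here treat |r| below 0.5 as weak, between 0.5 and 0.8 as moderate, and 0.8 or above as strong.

moderate negative

r = -0.67 < 0 so the relationship is negative.
|r| = 0.67, which falls in the moderate range.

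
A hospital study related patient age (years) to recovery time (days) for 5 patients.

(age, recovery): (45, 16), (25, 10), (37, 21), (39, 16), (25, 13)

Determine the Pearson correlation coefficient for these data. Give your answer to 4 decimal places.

0.6654

n = 5, Σx = 171, Σy = 76, Σx² = 6165, Σy² = 1222, Σxy = 2696
nΣxy − ΣxΣy = 13480 − 12996 = 484
nΣx² − (Σx)² = 30825 − 29241 = 1584; nΣy² − (Σy)² = 6110 − 5776 = 334
r = 484 / √(1584 × 334) = 484 / 727.3624 ≈ 0.6654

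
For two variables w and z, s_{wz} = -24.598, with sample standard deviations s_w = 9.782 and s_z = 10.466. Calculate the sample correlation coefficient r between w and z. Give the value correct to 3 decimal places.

-0.240

r = Cov(w,z) / (s_w · s_z) = -24.598 / (9.782 × 10.466)
  = -24.598 / 102.3784 ≈ -0.240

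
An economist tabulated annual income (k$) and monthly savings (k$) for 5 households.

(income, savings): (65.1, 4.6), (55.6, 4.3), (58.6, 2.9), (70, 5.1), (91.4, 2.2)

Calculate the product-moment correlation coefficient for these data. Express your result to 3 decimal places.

n = 5, Σx = 340.7, Σy = 19.1, Σx² = 24017.29, Σy² = 78.91, Σxy = 1266.56
nΣxy − ΣxΣy = 6332.8 − 6507.37 = -174.57
nΣx² − (Σx)² = 120086.45 − 116076.49 = 4009.96; nΣy² − (Σy)² = 394.55 − 364.81 = 29.74
r = -174.57 / √(4009.96 × 29.74) = -174.57 / 345.3349 ≈ -0.506

-0.506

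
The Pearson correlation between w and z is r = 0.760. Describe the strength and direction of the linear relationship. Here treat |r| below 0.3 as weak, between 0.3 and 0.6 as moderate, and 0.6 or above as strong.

r = 0.760 > 0 so the relationship is positive.
|r| = 0.760, which falls in the strong range.

strong positive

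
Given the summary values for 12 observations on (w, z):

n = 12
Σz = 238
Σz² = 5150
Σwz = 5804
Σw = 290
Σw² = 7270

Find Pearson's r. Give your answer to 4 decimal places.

0.1561

r = (nΣwz − ΣwΣz) / √[(nΣw² − (Σw)²)(nΣz² − (Σz)²)]
Numerator: 12×5804 − 290×238 = 628
Denominator: √[(87240 − 84100)(61800 − 56644)] = √[3140 × 5156] = 4023.6600
r = 628 / 4023.6600 ≈ 0.1561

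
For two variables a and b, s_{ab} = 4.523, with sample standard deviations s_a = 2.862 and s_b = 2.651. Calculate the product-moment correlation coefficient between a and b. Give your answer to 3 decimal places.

r = Cov(a,b) / (s_a · s_b) = 4.523 / (2.862 × 2.651)
  = 4.523 / 7.5872 ≈ 0.596

0.596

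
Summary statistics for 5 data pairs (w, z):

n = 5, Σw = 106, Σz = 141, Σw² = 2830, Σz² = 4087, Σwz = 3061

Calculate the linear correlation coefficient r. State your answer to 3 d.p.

0.283

r = (nΣwz − ΣwΣz) / √[(nΣw² − (Σw)²)(nΣz² − (Σz)²)]
Numerator: 5×3061 − 106×141 = 359
Denominator: √[(14150 − 11236)(20435 − 19881)] = √[2914 × 554] = 1270.5731
r = 359 / 1270.5731 ≈ 0.283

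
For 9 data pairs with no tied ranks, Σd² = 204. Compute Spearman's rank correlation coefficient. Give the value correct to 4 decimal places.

-0.7000

ρ = 1 − 6Σd² / [n(n²−1)] = 1 − 6×204 / (9×80)
  = 1 − 1224/720 = 1 − 1.70000 ≈ -0.7000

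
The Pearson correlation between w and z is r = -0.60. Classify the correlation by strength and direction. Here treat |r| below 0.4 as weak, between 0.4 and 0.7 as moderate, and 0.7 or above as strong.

r = -0.60 < 0 so the relationship is negative.
|r| = 0.60, which falls in the moderate range.

moderate negative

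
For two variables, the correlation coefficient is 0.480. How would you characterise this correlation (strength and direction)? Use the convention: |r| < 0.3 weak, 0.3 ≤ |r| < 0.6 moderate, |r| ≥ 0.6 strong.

r = 0.480 > 0 so the relationship is positive.
|r| = 0.480, which falls in the moderate range.

moderate positive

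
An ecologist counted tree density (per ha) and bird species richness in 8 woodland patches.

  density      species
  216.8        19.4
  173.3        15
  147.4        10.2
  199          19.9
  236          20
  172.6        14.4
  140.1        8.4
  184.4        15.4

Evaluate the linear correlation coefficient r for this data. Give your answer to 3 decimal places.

0.946

n = 8, Σx = 1469.6, Σy = 122.7, Σx² = 277481.02, Σy² = 2016.49, Σxy = 23491.04
nΣxy − ΣxΣy = 187928.32 − 180319.92 = 7608.4
nΣx² − (Σx)² = 2219848.16 − 2159724.16 = 60124; nΣy² − (Σy)² = 16131.92 − 15055.29 = 1076.63
r = 7608.4 / √(60124 × 1076.63) = 7608.4 / 8045.5766 ≈ 0.946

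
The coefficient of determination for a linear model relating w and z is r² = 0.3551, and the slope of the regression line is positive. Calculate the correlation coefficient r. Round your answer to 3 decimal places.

0.596

|r| = √0.3551 = 0.596
The association is positive, so r = 0.596.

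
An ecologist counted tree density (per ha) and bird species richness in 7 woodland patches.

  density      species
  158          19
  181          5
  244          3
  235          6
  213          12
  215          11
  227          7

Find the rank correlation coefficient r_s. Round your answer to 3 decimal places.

Rank density: 1, 2, 7, 6, 3, 4, 5
Rank species: 7, 2, 1, 3, 6, 5, 4
d = rank(density) − rank(species): -6, 0, 6, 3, -3, -1, 1; Σd² = 92
ρ = 1 − 6Σd² / [n(n²−1)] = 1 − 6×92 / (7×48) = 1 − 552/336 ≈ -0.643

-0.643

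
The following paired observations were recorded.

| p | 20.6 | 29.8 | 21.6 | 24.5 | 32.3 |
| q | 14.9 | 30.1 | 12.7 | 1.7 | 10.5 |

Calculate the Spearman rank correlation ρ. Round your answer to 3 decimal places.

-0.200

Rank p: 1, 4, 2, 3, 5
Rank q: 4, 5, 3, 1, 2
d = rank(p) − rank(q): -3, -1, -1, 2, 3; Σd² = 24
ρ = 1 − 6Σd² / [n(n²−1)] = 1 − 6×24 / (5×24) = 1 − 144/120 ≈ -0.200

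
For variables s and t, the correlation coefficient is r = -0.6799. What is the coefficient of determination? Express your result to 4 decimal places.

0.4623

r² = (-0.6799)² = 0.4623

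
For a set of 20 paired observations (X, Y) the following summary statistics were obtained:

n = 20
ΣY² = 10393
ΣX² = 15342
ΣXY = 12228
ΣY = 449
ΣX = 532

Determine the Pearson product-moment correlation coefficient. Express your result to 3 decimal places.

r = (nΣXY − ΣXΣY) / √[(nΣX² − (ΣX)²)(nΣY² − (ΣY)²)]
Numerator: 20×12228 − 532×449 = 5692
Denominator: √[(306840 − 283024)(207860 − 201601)] = √[23816 × 6259] = 12209.1910
r = 5692 / 12209.1910 ≈ 0.466

0.466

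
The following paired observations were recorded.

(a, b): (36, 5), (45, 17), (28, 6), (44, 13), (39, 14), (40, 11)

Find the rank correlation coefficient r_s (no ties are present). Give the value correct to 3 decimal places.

0.771

Rank a: 2, 6, 1, 5, 3, 4
Rank b: 1, 6, 2, 4, 5, 3
d = rank(a) − rank(b): 1, 0, -1, 1, -2, 1; Σd² = 8
ρ = 1 − 6Σd² / [n(n²−1)] = 1 − 6×8 / (6×35) = 1 − 48/210 ≈ 0.771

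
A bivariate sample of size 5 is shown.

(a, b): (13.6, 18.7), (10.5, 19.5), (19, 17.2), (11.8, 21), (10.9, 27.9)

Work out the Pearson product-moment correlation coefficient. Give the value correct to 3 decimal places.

-0.601

n = 5, Σa = 65.8, Σb = 104.3, Σa² = 914.26, Σb² = 2245.19, Σab = 1337.78
nΣab − ΣaΣb = 6688.9 − 6862.94 = -174.04
nΣa² − (Σa)² = 4571.3 − 4329.64 = 241.66; nΣb² − (Σb)² = 11225.95 − 10878.49 = 347.46
r = -174.04 / √(241.66 × 347.46) = -174.04 / 289.7709 ≈ -0.601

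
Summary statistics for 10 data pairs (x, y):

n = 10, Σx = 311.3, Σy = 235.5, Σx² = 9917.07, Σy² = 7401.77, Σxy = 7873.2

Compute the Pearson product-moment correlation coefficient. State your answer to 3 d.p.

r = (nΣxy − ΣxΣy) / √[(nΣx² − (Σx)²)(nΣy² − (Σy)²)]
Numerator: 10×7873.2 − 311.3×235.5 = 5420.85
Denominator: √[(99170.7 − 96907.69)(74017.7 − 55460.25)] = √[2263.01 × 18557.45] = 6480.4085
r = 5420.85 / 6480.4085 ≈ 0.836

0.836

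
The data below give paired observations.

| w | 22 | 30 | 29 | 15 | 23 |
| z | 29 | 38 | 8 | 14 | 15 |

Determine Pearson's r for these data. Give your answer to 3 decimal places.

0.301

n = 5, Σw = 119, Σz = 104, Σw² = 2979, Σz² = 2770, Σwz = 2565
nΣwz − ΣwΣz = 12825 − 12376 = 449
nΣw² − (Σw)² = 14895 − 14161 = 734; nΣz² − (Σz)² = 13850 − 10816 = 3034
r = 449 / √(734 × 3034) = 449 / 1492.2989 ≈ 0.301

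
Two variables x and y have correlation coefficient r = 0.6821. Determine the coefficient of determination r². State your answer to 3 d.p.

r² = (0.6821)² = 0.465

0.465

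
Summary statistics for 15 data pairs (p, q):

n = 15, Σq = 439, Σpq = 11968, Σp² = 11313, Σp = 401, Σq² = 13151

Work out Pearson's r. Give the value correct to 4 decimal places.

r = (nΣpq − ΣpΣq) / √[(nΣp² − (Σp)²)(nΣq² − (Σq)²)]
Numerator: 15×11968 − 401×439 = 3481
Denominator: √[(169695 − 160801)(197265 − 192721)] = √[8894 × 4544] = 6357.2271
r = 3481 / 6357.2271 ≈ 0.5476

0.5476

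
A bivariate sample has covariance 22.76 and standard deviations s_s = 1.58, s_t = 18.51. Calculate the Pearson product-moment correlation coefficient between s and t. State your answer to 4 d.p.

0.7782

r = Cov(s,t) / (s_s · s_t) = 22.76 / (1.58 × 18.51)
  = 22.76 / 29.2458 ≈ 0.7782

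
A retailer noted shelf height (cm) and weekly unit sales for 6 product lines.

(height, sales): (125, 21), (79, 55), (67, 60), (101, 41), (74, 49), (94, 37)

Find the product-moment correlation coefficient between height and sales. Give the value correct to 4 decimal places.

n = 6, Σx = 540, Σy = 263, Σx² = 50868, Σy² = 12517, Σxy = 22235
nΣxy − ΣxΣy = 133410 − 142020 = -8610
nΣx² − (Σx)² = 305208 − 291600 = 13608; nΣy² − (Σy)² = 75102 − 69169 = 5933
r = -8610 / √(13608 × 5933) = -8610 / 8985.3361 ≈ -0.9582

-0.9582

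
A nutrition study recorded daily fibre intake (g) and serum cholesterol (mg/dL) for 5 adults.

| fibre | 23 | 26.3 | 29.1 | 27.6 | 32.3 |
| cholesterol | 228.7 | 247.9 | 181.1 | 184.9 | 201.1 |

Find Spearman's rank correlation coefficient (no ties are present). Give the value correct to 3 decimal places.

Rank fibre: 1, 2, 4, 3, 5
Rank cholesterol: 4, 5, 1, 2, 3
d = rank(fibre) − rank(cholesterol): -3, -3, 3, 1, 2; Σd² = 32
ρ = 1 − 6Σd² / [n(n²−1)] = 1 − 6×32 / (5×24) = 1 − 192/120 ≈ -0.600

-0.600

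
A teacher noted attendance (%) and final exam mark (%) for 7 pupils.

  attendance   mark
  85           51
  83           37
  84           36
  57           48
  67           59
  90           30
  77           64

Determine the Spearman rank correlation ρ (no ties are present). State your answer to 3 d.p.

Rank attendance: 6, 4, 5, 1, 2, 7, 3
Rank mark: 5, 3, 2, 4, 6, 1, 7
d = rank(attendance) − rank(mark): 1, 1, 3, -3, -4, 6, -4; Σd² = 88
ρ = 1 − 6Σd² / [n(n²−1)] = 1 − 6×88 / (7×48) = 1 − 528/336 ≈ -0.571

-0.571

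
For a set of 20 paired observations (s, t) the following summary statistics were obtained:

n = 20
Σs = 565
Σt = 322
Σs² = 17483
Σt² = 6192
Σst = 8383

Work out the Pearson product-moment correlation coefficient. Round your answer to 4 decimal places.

r = (nΣst − ΣsΣt) / √[(nΣs² − (Σs)²)(nΣt² − (Σt)²)]
Numerator: 20×8383 − 565×322 = -14270
Denominator: √[(349660 − 319225)(123840 − 103684)] = √[30435 × 20156] = 24767.8796
r = -14270 / 24767.8796 ≈ -0.5761

-0.5761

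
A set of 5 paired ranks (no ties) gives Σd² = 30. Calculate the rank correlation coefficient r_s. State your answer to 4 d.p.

-0.5000

ρ = 1 − 6Σd² / [n(n²−1)] = 1 − 6×30 / (5×24)
  = 1 − 180/120 = 1 − 1.50000 ≈ -0.5000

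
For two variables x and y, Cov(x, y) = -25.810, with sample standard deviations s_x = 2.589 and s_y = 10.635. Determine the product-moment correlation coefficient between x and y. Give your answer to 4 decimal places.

r = Cov(x,y) / (s_x · s_y) = -25.810 / (2.589 × 10.635)
  = -25.810 / 27.5340 ≈ -0.9374

-0.9374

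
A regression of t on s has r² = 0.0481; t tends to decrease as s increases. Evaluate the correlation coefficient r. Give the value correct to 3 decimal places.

-0.219

|r| = √0.0481 = 0.219
The association is negative, so r = −0.219.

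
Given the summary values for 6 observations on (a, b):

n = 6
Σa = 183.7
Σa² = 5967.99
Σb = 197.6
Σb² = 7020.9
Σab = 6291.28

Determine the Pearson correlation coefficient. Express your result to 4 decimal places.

0.5748

r = (nΣab − ΣaΣb) / √[(nΣa² − (Σa)²)(nΣb² − (Σb)²)]
Numerator: 6×6291.28 − 183.7×197.6 = 1448.56
Denominator: √[(35807.94 − 33745.69)(42125.4 − 39045.76)] = √[2062.25 × 3079.64] = 2520.1166
r = 1448.56 / 2520.1166 ≈ 0.5748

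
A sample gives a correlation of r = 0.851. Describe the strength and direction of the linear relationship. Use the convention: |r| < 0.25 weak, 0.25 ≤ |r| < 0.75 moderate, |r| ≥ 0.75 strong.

r = 0.851 > 0 so the relationship is positive.
|r| = 0.851, which falls in the strong range.

strong positive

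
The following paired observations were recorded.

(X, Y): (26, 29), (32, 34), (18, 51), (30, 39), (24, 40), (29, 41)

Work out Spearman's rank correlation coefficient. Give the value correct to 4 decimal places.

Rank X: 3, 6, 1, 5, 2, 4
Rank Y: 1, 2, 6, 3, 4, 5
d = rank(X) − rank(Y): 2, 4, -5, 2, -2, -1; Σd² = 54
ρ = 1 − 6Σd² / [n(n²−1)] = 1 − 6×54 / (6×35) = 1 − 324/210 ≈ -0.5429

-0.5429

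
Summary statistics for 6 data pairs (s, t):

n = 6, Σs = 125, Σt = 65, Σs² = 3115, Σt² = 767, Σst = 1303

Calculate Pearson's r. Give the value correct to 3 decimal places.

-0.286

r = (nΣst − ΣsΣt) / √[(nΣs² − (Σs)²)(nΣt² − (Σt)²)]
Numerator: 6×1303 − 125×65 = -307
Denominator: √[(18690 − 15625)(4602 − 4225)] = √[3065 × 377] = 1074.9442
r = -307 / 1074.9442 ≈ -0.286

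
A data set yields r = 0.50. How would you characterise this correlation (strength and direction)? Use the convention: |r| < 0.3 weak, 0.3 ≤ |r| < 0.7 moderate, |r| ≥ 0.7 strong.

r = 0.50 > 0 so the relationship is positive.
|r| = 0.50, which falls in the moderate range.

moderate positive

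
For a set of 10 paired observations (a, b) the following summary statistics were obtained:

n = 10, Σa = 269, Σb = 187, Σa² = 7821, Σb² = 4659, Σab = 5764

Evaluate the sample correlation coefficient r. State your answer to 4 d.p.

0.8899

r = (nΣab − ΣaΣb) / √[(nΣa² − (Σa)²)(nΣb² − (Σb)²)]
Numerator: 10×5764 − 269×187 = 7337
Denominator: √[(78210 − 72361)(46590 − 34969)] = √[5849 × 11621] = 8244.4666
r = 7337 / 8244.4666 ≈ 0.8899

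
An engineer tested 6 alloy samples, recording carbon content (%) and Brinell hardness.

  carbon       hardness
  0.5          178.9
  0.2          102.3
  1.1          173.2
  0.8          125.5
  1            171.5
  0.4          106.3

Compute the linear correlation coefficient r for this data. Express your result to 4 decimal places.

n = 6, Σx = 4, Σy = 857.7, Σx² = 3.3, Σy² = 128930.93, Σxy = 614.85
nΣxy − ΣxΣy = 3689.1 − 3430.8 = 258.3
nΣx² − (Σx)² = 19.8 − 16 = 3.8; nΣy² − (Σy)² = 773585.58 − 735649.29 = 37936.29
r = 258.3 / √(3.8 × 37936.29) = 258.3 / 379.6813 ≈ 0.6803

0.6803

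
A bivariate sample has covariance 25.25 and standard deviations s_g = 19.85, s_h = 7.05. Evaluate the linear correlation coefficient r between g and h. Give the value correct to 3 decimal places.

r = Cov(g,h) / (s_g · s_h) = 25.25 / (19.85 × 7.05)
  = 25.25 / 139.9425 ≈ 0.180

0.180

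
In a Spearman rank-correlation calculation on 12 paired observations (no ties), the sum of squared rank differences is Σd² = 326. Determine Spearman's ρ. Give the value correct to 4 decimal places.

-0.1399

ρ = 1 − 6Σd² / [n(n²−1)] = 1 − 6×326 / (12×143)
  = 1 − 1956/1716 = 1 − 1.13986 ≈ -0.1399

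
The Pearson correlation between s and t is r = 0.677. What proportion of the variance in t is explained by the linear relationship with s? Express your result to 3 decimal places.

0.458

r² = (0.677)² = 0.458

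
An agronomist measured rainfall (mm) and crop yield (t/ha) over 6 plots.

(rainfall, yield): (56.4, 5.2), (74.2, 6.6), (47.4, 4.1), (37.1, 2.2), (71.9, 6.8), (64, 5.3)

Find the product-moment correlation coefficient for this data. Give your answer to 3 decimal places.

0.977

n = 6, Σx = 351, Σy = 30.2, Σx² = 21575.38, Σy² = 166.58, Σxy = 1887.08
nΣxy − ΣxΣy = 11322.48 − 10600.2 = 722.28
nΣx² − (Σx)² = 129452.28 − 123201 = 6251.28; nΣy² − (Σy)² = 999.48 − 912.04 = 87.44
r = 722.28 / √(6251.28 × 87.44) = 722.28 / 739.3321 ≈ 0.977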